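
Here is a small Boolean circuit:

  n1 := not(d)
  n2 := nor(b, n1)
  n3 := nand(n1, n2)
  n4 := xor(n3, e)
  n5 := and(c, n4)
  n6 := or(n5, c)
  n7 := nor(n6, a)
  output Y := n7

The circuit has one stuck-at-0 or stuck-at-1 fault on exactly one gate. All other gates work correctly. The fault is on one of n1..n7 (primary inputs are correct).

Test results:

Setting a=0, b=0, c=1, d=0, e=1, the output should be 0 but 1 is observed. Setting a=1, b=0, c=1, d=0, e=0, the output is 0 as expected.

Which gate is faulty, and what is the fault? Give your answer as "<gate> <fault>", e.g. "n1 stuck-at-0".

n6 stuck-at-0

Fault-free values for test 1 (a=0, b=0, c=1, d=0, e=1): n1=1, n2=0, n3=1, n4=0, n5=0, n6=1, n7=0, giving Y=0. Observed 1.
Test 1: faults giving observed 1 are {n6 stuck-at-0, n7 stuck-at-1}.
Test 2 (a=1, b=0, c=1, d=0, e=0): fault-free n1=1, n2=0, n3=1, n4=1, n5=1, n6=1, n7=0 → 0; observed 0. Eliminates n7 stuck-at-1.
Only n6 stuck-at-0 is consistent with every test.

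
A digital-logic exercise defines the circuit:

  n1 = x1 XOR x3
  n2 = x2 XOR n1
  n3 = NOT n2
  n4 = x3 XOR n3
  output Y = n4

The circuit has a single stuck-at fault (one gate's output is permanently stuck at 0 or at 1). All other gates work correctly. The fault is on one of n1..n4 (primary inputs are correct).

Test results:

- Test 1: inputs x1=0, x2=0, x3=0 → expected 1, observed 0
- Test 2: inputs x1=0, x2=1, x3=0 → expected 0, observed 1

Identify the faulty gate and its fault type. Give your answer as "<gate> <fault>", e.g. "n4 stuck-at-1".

n1 stuck-at-1

Fault-free values for test 1 (x1=0, x2=0, x3=0): n1=0, n2=0, n3=1, n4=1, giving Y=1. Observed 0.
Test 1: faults giving observed 0 are {n1 stuck-at-1, n2 stuck-at-1, n3 stuck-at-0, n4 stuck-at-0}.
Test 2 (x1=0, x2=1, x3=0): fault-free n1=0, n2=1, n3=0, n4=0 → 0; observed 1. Eliminates n2 stuck-at-1, n3 stuck-at-0, n4 stuck-at-0.
Only n1 stuck-at-1 is consistent with every test.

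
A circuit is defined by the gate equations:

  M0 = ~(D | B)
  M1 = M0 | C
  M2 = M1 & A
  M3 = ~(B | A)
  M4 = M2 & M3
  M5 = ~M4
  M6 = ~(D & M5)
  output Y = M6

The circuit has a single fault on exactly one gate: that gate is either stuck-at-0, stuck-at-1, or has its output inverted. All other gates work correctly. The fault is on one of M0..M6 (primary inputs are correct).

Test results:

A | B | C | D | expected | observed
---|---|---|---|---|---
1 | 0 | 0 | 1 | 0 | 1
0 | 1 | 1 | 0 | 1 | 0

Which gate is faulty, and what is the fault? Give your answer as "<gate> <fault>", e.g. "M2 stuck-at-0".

Fault-free values for test 1 (A=1, B=0, C=0, D=1): M0=0, M1=0, M2=0, M3=0, M4=0, M5=1, M6=0, giving Y=0. Observed 1.
Test 1: faults giving observed 1 are {M4 stuck-at-1, M4 inverted output, M5 stuck-at-0, M5 inverted output, M6 stuck-at-1, M6 inverted output}.
Test 2 (A=0, B=1, C=1, D=0): fault-free M0=0, M1=1, M2=0, M3=0, M4=0, M5=1, M6=1 → 1; observed 0. Eliminates M4 stuck-at-1, M4 inverted output, M5 stuck-at-0, M5 inverted output, M6 stuck-at-1.
Only M6 inverted output is consistent with every test.

M6 inverted output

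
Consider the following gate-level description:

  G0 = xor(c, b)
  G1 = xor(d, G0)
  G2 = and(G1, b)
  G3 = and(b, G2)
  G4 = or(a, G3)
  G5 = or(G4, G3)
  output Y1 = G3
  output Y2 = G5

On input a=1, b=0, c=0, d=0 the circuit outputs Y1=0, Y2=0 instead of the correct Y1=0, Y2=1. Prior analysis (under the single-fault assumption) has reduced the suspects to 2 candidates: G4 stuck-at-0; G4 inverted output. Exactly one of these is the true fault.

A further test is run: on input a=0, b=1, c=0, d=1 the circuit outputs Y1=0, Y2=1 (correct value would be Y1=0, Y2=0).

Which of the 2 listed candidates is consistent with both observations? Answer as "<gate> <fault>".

G4 inverted output

Evaluate each candidate on input a=0, b=1, c=0, d=1:
  G4 stuck-at-0: G0=1, G1=0, G2=0, G3=0, G4=0 [stuck-at-0], G5=0 → Y1=0, Y2=0 — eliminated
  G4 inverted output: G0=1, G1=0, G2=0, G3=0, G4=1 [inverted output], G5=1 → Y1=0, Y2=1 — matches
Only G4 inverted output reproduces the observed Y1=0, Y2=1.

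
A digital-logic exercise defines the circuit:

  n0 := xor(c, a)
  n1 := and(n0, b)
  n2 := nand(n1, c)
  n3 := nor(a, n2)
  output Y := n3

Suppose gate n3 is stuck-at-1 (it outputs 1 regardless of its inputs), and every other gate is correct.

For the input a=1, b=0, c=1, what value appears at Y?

Propagate with n3 forced: n0=0, n1=0, n2=1, n3=1 [stuck-at-1].
So Y = 1. (Without the fault it would be 0.)

1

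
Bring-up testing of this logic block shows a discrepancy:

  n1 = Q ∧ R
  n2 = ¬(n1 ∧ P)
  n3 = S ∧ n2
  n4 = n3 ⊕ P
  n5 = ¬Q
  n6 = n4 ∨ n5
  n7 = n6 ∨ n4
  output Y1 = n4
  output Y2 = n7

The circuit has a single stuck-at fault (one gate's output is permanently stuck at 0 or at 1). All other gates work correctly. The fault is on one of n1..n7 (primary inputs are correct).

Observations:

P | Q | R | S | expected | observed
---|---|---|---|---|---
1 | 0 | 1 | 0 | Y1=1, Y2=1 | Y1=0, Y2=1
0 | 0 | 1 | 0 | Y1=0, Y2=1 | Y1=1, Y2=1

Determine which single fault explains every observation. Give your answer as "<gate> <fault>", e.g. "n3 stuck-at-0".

n3 stuck-at-1

Fault-free values for test 1 (P=1, Q=0, R=1, S=0): n1=0, n2=1, n3=0, n4=1, n5=1, n6=1, n7=1, giving Y1=1, Y2=1. Observed Y1=0, Y2=1.
Test 1: faults giving observed Y1=0, Y2=1 are {n3 stuck-at-1, n4 stuck-at-0}.
Test 2 (P=0, Q=0, R=1, S=0): fault-free n1=0, n2=1, n3=0, n4=0, n5=1, n6=1, n7=1 → Y1=0, Y2=1; observed Y1=1, Y2=1. Eliminates n4 stuck-at-0.
Only n3 stuck-at-1 is consistent with every test.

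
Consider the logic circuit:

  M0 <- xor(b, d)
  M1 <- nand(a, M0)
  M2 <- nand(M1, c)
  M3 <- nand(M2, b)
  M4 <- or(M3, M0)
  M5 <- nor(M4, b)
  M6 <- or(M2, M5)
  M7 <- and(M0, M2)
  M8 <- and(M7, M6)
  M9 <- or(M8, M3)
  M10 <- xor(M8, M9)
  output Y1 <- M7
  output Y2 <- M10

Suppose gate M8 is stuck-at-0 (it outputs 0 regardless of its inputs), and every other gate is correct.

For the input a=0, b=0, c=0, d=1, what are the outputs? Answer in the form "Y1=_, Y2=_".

Y1=1, Y2=1

Propagate with M8 forced: M0=1, M1=1, M2=1, M3=1, M4=1, M5=0, M6=1, M7=1, M8=0 [stuck-at-0], M9=1, M10=1.
So the outputs are Y1=1, Y2=1. (Without the fault they would be Y1=1, Y2=0.)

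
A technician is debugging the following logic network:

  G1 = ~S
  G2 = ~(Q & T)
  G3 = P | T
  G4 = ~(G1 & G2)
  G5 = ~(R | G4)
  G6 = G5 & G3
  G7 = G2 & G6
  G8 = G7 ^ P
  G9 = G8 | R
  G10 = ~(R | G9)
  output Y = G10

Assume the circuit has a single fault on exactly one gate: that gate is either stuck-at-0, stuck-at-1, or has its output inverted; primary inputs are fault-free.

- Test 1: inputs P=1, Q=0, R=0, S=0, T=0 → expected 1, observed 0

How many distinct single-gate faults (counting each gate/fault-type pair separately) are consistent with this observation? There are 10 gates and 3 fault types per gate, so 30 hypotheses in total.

Fault-free: G1=1, G2=1, G3=1, G4=0, G5=1, G6=1, G7=1, G8=0, G9=0, G10=1 → 1. Observed 0.
  G1: stuck-at-0, inverted output ✓; others ✗
  G2: stuck-at-0, inverted output ✓; others ✗
  G3: stuck-at-0, inverted output ✓; others ✗
  G4: stuck-at-1, inverted output ✓; others ✗
  G5: stuck-at-0, inverted output ✓; others ✗
  G6: stuck-at-0, inverted output ✓; others ✗
  G7: stuck-at-0, inverted output ✓; others ✗
  G8: stuck-at-1, inverted output ✓; others ✗
  G9: stuck-at-1, inverted output ✓; others ✗
  G10: stuck-at-0, inverted output ✓; others ✗
Consistent faults: {G1 stuck-at-0, G1 inverted output, G2 stuck-at-0, G2 inverted output, G3 stuck-at-0, G3 inverted output, G4 stuck-at-1, G4 inverted output, G5 stuck-at-0, G5 inverted output, G6 stuck-at-0, G6 inverted output, G7 stuck-at-0, G7 inverted output, G8 stuck-at-1, G8 inverted output, G9 stuck-at-1, G9 inverted output, G10 stuck-at-0, G10 inverted output} — 20 in all.

20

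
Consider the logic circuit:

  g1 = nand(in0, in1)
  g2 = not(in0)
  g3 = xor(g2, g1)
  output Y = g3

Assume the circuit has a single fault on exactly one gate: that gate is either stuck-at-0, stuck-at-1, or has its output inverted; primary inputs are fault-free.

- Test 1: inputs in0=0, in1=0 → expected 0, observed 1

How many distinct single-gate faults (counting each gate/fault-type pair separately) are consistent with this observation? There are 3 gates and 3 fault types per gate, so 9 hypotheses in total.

6

Fault-free: g1=1, g2=1, g3=0 → 0. Observed 1.
  g1 stuck-at-0: output 1 ✓
  g1 stuck-at-1: output 0 ✗
  g1 inverted output: output 1 ✓
  g2 stuck-at-0: output 1 ✓
  g2 stuck-at-1: output 0 ✗
  g2 inverted output: output 1 ✓
  g3 stuck-at-0: output 0 ✗
  g3 stuck-at-1: output 1 ✓
  g3 inverted output: output 1 ✓
Consistent faults: {g1 stuck-at-0, g1 inverted output, g2 stuck-at-0, g2 inverted output, g3 stuck-at-1, g3 inverted output} — 6 in all.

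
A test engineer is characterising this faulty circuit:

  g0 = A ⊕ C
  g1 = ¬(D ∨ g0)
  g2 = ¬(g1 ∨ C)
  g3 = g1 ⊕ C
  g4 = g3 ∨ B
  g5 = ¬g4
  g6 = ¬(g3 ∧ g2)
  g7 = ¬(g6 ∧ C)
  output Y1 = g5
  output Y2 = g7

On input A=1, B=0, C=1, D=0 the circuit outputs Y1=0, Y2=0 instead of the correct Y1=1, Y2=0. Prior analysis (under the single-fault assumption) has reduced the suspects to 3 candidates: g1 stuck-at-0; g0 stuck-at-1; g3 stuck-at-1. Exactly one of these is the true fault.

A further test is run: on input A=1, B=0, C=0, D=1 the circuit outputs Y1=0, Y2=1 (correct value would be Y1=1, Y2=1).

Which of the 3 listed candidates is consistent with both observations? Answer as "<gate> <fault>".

g3 stuck-at-1

Evaluate each candidate on input A=1, B=0, C=0, D=1:
  g1 stuck-at-0: g0=1, g1=0 [stuck-at-0], g2=1, g3=0, g4=0, g5=1, g6=1, g7=1 → Y1=1, Y2=1 — eliminated
  g0 stuck-at-1: g0=1 [stuck-at-1], g1=0, g2=1, g3=0, g4=0, g5=1, g6=1, g7=1 → Y1=1, Y2=1 — eliminated
  g3 stuck-at-1: g0=1, g1=0, g2=1, g3=1 [stuck-at-1], g4=1, g5=0, g6=0, g7=1 → Y1=0, Y2=1 — matches
Only g3 stuck-at-1 reproduces the observed Y1=0, Y2=1.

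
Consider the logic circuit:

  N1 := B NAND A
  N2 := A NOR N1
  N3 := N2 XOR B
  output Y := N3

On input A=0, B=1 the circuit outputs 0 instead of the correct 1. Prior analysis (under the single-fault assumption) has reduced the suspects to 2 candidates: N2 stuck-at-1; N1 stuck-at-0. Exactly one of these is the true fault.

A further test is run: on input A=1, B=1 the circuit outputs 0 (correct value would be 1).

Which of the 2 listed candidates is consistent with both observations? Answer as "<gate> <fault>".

N2 stuck-at-1

Evaluate each candidate on input A=1, B=1:
  N2 stuck-at-1: N1=0, N2=1 [stuck-at-1], N3=0 → 0 — matches
  N1 stuck-at-0: N1=0 [stuck-at-0], N2=0, N3=1 → 1 — eliminated
Only N2 stuck-at-1 reproduces the observed 0.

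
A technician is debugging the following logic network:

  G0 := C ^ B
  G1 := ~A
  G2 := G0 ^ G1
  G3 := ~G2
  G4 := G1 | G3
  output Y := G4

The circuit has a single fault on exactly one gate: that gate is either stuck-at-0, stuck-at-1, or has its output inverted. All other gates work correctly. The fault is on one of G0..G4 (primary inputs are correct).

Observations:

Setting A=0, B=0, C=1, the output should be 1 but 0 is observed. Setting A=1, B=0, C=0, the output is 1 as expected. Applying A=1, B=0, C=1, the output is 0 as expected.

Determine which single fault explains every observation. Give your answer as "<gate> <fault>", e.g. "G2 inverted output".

G1 stuck-at-0

Fault-free values for test 1 (A=0, B=0, C=1): G0=1, G1=1, G2=0, G3=1, G4=1, giving Y=1. Observed 0.
Test 1: faults giving observed 0 are {G1 stuck-at-0, G1 inverted output, G4 stuck-at-0, G4 inverted output}.
Test 2 (A=1, B=0, C=0): fault-free G0=0, G1=0, G2=0, G3=1, G4=1 → 1; observed 1. Eliminates G4 stuck-at-0, G4 inverted output.
Test 3 (A=1, B=0, C=1): fault-free G0=1, G1=0, G2=1, G3=0, G4=0 → 0; observed 0. Eliminates G1 inverted output.
Only G1 stuck-at-0 is consistent with every test.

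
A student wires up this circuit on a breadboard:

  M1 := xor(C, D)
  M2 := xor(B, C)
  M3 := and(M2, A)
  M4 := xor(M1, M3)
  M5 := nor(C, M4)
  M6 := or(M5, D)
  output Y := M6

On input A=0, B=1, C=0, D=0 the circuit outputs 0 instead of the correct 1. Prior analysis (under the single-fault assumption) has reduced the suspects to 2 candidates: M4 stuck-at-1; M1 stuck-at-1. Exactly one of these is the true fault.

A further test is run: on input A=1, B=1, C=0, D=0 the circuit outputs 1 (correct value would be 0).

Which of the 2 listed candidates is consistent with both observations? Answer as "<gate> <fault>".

Evaluate each candidate on input A=1, B=1, C=0, D=0:
  M4 stuck-at-1: M1=0, M2=1, M3=1, M4=1 [stuck-at-1], M5=0, M6=0 → 0 — eliminated
  M1 stuck-at-1: M1=1 [stuck-at-1], M2=1, M3=1, M4=0, M5=1, M6=1 → 1 — matches
Only M1 stuck-at-1 reproduces the observed 1.

M1 stuck-at-1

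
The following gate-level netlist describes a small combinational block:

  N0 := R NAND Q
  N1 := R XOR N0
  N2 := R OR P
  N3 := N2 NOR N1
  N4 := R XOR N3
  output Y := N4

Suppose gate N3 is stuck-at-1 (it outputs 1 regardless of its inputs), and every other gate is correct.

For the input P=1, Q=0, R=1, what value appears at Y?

Propagate with N3 forced: N0=1, N1=0, N2=1, N3=1 [stuck-at-1], N4=0.
So Y = 0. (Without the fault it would be 1.)

0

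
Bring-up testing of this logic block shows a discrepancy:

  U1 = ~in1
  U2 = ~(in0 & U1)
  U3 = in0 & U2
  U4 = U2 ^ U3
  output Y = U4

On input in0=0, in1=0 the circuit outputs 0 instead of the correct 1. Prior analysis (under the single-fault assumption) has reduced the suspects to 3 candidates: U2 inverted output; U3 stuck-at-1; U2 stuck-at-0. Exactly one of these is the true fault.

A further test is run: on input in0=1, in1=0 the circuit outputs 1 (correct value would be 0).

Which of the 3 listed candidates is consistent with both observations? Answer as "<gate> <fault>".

Evaluate each candidate on input in0=1, in1=0:
  U2 inverted output: U1=1, U2=1 [inverted output], U3=1, U4=0 → 0 — eliminated
  U3 stuck-at-1: U1=1, U2=0, U3=1 [stuck-at-1], U4=1 → 1 — matches
  U2 stuck-at-0: U1=1, U2=0 [stuck-at-0], U3=0, U4=0 → 0 — eliminated
Only U3 stuck-at-1 reproduces the observed 1.

U3 stuck-at-1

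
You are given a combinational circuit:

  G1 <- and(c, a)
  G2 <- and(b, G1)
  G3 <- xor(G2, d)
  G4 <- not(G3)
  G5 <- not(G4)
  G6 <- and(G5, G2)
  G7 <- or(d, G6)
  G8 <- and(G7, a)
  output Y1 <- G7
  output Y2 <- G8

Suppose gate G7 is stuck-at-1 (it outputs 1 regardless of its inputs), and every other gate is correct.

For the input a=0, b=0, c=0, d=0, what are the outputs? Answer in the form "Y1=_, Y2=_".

Propagate with G7 forced: G1=0, G2=0, G3=0, G4=1, G5=0, G6=0, G7=1 [stuck-at-1], G8=0.
So the outputs are Y1=1, Y2=0. (Without the fault they would be Y1=0, Y2=0.)

Y1=1, Y2=0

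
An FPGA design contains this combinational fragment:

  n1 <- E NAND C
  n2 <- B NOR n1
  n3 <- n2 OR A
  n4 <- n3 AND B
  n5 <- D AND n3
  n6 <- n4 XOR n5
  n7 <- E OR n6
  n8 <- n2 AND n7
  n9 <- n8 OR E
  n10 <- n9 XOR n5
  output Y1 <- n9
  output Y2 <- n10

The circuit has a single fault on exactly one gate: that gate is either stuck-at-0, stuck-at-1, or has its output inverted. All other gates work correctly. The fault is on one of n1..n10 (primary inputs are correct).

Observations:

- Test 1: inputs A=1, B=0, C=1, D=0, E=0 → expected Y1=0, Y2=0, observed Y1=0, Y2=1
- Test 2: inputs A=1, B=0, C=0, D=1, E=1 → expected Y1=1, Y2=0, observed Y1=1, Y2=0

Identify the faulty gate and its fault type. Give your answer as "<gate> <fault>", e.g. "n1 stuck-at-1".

Fault-free values for test 1 (A=1, B=0, C=1, D=0, E=0): n1=1, n2=0, n3=1, n4=0, n5=0, n6=0, n7=0, n8=0, n9=0, n10=0, giving Y1=0, Y2=0. Observed Y1=0, Y2=1.
Test 1: faults giving observed Y1=0, Y2=1 are {n5 stuck-at-1, n5 inverted output, n10 stuck-at-1, n10 inverted output}.
Test 2 (A=1, B=0, C=0, D=1, E=1): fault-free n1=1, n2=0, n3=1, n4=0, n5=1, n6=1, n7=1, n8=0, n9=1, n10=0 → Y1=1, Y2=0; observed Y1=1, Y2=0. Eliminates n5 inverted output, n10 stuck-at-1, n10 inverted output.
Only n5 stuck-at-1 is consistent with every test.

n5 stuck-at-1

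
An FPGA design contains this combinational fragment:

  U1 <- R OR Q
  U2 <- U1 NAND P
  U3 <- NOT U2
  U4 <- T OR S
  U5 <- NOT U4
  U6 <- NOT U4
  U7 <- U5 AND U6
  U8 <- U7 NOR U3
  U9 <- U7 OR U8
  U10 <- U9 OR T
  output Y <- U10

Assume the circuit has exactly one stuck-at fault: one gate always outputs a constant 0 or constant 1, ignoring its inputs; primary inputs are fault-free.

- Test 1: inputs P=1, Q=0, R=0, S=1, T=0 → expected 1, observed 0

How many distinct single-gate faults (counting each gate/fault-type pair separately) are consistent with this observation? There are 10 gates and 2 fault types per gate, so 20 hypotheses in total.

Fault-free: U1=0, U2=1, U3=0, U4=1, U5=0, U6=0, U7=0, U8=1, U9=1, U10=1 → 1. Observed 0.
  U1: stuck-at-1 ✓; others ✗
  U2: stuck-at-0 ✓; others ✗
  U3: stuck-at-1 ✓; others ✗
  U4: none of the 2 fault types match ✗
  U5: none of the 2 fault types match ✗
  U6: none of the 2 fault types match ✗
  U7: none of the 2 fault types match ✗
  U8: stuck-at-0 ✓; others ✗
  U9: stuck-at-0 ✓; others ✗
  U10: stuck-at-0 ✓; others ✗
Consistent faults: {U1 stuck-at-1, U2 stuck-at-0, U3 stuck-at-1, U8 stuck-at-0, U9 stuck-at-0, U10 stuck-at-0} — 6 in all.

6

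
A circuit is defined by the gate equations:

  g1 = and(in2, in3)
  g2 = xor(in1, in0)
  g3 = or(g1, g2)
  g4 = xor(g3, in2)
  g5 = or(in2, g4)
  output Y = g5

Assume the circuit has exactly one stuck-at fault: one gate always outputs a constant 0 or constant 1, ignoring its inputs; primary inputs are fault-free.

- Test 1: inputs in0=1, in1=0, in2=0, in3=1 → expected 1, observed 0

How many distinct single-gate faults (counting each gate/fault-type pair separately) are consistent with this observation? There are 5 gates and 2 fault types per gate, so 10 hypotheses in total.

Fault-free: g1=0, g2=1, g3=1, g4=1, g5=1 → 1. Observed 0.
  g1 stuck-at-0: output 1 ✗
  g1 stuck-at-1: output 1 ✗
  g2 stuck-at-0: output 0 ✓
  g2 stuck-at-1: output 1 ✗
  g3 stuck-at-0: output 0 ✓
  g3 stuck-at-1: output 1 ✗
  g4 stuck-at-0: output 0 ✓
  g4 stuck-at-1: output 1 ✗
  g5 stuck-at-0: output 0 ✓
  g5 stuck-at-1: output 1 ✗
Consistent faults: {g2 stuck-at-0, g3 stuck-at-0, g4 stuck-at-0, g5 stuck-at-0} — 4 in all.

4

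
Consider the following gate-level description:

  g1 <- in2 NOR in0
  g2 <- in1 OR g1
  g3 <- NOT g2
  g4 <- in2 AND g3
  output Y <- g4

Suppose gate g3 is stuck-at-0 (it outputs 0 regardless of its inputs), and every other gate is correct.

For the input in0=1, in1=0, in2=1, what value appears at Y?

0

Propagate with g3 forced: g1=0, g2=0, g3=0 [stuck-at-0], g4=0.
So Y = 0. (Without the fault it would be 1.)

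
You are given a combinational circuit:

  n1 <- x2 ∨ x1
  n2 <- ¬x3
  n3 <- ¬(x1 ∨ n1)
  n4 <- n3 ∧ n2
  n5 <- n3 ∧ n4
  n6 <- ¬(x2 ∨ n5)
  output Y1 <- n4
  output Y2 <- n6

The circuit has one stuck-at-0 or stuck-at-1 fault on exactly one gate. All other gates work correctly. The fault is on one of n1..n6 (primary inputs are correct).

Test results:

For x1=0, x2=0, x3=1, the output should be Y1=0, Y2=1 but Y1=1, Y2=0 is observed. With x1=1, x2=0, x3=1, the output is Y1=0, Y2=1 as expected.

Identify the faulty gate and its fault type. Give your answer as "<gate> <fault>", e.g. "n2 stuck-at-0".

Fault-free values for test 1 (x1=0, x2=0, x3=1): n1=0, n2=0, n3=1, n4=0, n5=0, n6=1, giving Y1=0, Y2=1. Observed Y1=1, Y2=0.
Test 1: faults giving observed Y1=1, Y2=0 are {n2 stuck-at-1, n4 stuck-at-1}.
Test 2 (x1=1, x2=0, x3=1): fault-free n1=1, n2=0, n3=0, n4=0, n5=0, n6=1 → Y1=0, Y2=1; observed Y1=0, Y2=1. Eliminates n4 stuck-at-1.
Only n2 stuck-at-1 is consistent with every test.

n2 stuck-at-1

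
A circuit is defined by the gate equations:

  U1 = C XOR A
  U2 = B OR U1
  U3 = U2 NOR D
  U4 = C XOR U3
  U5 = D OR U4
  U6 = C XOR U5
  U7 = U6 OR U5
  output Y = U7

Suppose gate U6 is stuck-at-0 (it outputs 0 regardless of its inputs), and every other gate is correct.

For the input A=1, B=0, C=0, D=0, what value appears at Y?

0

Propagate with U6 forced: U1=1, U2=1, U3=0, U4=0, U5=0, U6=0 [stuck-at-0], U7=0.
So Y = 0. (Same as the fault-free value — the fault is masked on this input.)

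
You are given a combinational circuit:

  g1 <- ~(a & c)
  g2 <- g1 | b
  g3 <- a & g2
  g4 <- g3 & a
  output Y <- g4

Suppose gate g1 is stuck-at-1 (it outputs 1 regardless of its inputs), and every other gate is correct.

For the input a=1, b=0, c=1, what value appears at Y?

Propagate with g1 forced: g1=1 [stuck-at-1], g2=1, g3=1, g4=1.
So Y = 1. (Without the fault it would be 0.)

1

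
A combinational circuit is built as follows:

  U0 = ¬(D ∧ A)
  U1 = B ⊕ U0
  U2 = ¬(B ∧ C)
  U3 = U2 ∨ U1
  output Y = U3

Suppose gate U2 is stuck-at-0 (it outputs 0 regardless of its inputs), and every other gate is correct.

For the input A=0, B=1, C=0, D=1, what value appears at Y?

Propagate with U2 forced: U0=1, U1=0, U2=0 [stuck-at-0], U3=0.
So Y = 0. (Without the fault it would be 1.)

0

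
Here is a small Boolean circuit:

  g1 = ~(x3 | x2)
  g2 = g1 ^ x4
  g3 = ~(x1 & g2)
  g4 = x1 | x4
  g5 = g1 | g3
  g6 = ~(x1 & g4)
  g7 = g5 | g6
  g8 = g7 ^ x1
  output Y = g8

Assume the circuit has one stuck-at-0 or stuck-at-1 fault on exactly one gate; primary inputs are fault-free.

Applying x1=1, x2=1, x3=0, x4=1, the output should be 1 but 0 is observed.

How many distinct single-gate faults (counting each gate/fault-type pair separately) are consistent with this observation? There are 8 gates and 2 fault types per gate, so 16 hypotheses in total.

Fault-free: g1=0, g2=1, g3=0, g4=1, g5=0, g6=0, g7=0, g8=1 → 1. Observed 0.
  g1: stuck-at-1 ✓; others ✗
  g2: stuck-at-0 ✓; others ✗
  g3: stuck-at-1 ✓; others ✗
  g4: stuck-at-0 ✓; others ✗
  g5: stuck-at-1 ✓; others ✗
  g6: stuck-at-1 ✓; others ✗
  g7: stuck-at-1 ✓; others ✗
  g8: stuck-at-0 ✓; others ✗
Consistent faults: {g1 stuck-at-1, g2 stuck-at-0, g3 stuck-at-1, g4 stuck-at-0, g5 stuck-at-1, g6 stuck-at-1, g7 stuck-at-1, g8 stuck-at-0} — 8 in all.

8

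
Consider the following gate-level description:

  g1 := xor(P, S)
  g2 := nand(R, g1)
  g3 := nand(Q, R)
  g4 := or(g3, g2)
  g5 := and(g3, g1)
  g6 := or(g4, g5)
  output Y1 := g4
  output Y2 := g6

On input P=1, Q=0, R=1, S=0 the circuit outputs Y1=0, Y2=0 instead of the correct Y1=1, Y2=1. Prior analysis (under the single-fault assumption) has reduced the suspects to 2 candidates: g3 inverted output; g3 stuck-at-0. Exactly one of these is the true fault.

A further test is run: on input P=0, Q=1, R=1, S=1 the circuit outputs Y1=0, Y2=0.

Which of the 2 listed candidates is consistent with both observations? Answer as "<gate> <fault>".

Evaluate each candidate on input P=0, Q=1, R=1, S=1:
  g3 inverted output: g1=1, g2=0, g3=1 [inverted output], g4=1, g5=1, g6=1 → Y1=1, Y2=1 — eliminated
  g3 stuck-at-0: g1=1, g2=0, g3=0 [stuck-at-0], g4=0, g5=0, g6=0 → Y1=0, Y2=0 — matches
Only g3 stuck-at-0 reproduces the observed Y1=0, Y2=0.

g3 stuck-at-0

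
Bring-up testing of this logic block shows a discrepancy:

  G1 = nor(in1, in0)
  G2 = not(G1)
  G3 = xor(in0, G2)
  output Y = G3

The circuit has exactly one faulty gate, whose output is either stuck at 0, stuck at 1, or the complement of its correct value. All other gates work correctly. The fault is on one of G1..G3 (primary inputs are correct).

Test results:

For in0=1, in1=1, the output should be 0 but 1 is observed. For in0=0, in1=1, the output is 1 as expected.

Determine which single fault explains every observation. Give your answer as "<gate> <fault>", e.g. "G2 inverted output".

G3 stuck-at-1

Fault-free values for test 1 (in0=1, in1=1): G1=0, G2=1, G3=0, giving Y=0. Observed 1.
Test 1: faults giving observed 1 are {G1 stuck-at-1, G1 inverted output, G2 stuck-at-0, G2 inverted output, G3 stuck-at-1, G3 inverted output}.
Test 2 (in0=0, in1=1): fault-free G1=0, G2=1, G3=1 → 1; observed 1. Eliminates G1 stuck-at-1, G1 inverted output, G2 stuck-at-0, G2 inverted output, G3 inverted output.
Only G3 stuck-at-1 is consistent with every test.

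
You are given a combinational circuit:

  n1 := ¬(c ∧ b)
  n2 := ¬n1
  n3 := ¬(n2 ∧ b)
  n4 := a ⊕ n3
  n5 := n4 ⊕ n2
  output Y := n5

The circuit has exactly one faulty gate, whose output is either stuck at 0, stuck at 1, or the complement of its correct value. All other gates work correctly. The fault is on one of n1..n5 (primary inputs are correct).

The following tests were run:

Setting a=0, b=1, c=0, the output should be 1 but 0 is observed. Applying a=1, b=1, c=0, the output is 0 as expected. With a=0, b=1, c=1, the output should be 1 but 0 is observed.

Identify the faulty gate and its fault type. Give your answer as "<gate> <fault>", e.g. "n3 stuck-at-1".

n5 stuck-at-0

Fault-free values for test 1 (a=0, b=1, c=0): n1=1, n2=0, n3=1, n4=1, n5=1, giving Y=1. Observed 0.
Test 1: faults giving observed 0 are {n3 stuck-at-0, n3 inverted output, n4 stuck-at-0, n4 inverted output, n5 stuck-at-0, n5 inverted output}.
Test 2 (a=1, b=1, c=0): fault-free n1=1, n2=0, n3=1, n4=0, n5=0 → 0; observed 0. Eliminates n3 stuck-at-0, n3 inverted output, n4 inverted output, n5 inverted output.
Test 3 (a=0, b=1, c=1): fault-free n1=0, n2=1, n3=0, n4=0, n5=1 → 1; observed 0. Eliminates n4 stuck-at-0.
Only n5 stuck-at-0 is consistent with every test.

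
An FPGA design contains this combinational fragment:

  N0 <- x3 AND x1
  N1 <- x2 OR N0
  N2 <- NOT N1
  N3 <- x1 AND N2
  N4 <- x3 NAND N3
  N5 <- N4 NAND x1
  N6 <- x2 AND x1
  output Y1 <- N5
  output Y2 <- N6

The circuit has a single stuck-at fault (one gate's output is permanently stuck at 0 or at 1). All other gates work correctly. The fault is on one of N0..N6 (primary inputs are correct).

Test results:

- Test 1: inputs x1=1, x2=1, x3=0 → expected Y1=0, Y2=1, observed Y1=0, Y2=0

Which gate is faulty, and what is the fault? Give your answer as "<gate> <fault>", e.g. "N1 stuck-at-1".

N6 stuck-at-0

Fault-free values for test 1 (x1=1, x2=1, x3=0): N0=0, N1=1, N2=0, N3=0, N4=1, N5=0, N6=1, giving Y1=0, Y2=1. Observed Y1=0, Y2=0.
Test 1: faults giving observed Y1=0, Y2=0 are {N6 stuck-at-0}.
Only N6 stuck-at-0 is consistent with every test.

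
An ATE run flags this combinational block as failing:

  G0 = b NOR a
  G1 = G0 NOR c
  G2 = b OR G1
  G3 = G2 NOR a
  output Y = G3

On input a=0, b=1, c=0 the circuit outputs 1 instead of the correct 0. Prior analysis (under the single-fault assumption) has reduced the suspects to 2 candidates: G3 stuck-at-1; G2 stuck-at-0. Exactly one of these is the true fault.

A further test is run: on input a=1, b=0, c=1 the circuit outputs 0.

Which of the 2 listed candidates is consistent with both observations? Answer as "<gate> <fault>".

G2 stuck-at-0

Evaluate each candidate on input a=1, b=0, c=1:
  G3 stuck-at-1: G0=0, G1=0, G2=0, G3=1 [stuck-at-1] → 1 — eliminated
  G2 stuck-at-0: G0=0, G1=0, G2=0 [stuck-at-0], G3=0 → 0 — matches
Only G2 stuck-at-0 reproduces the observed 0.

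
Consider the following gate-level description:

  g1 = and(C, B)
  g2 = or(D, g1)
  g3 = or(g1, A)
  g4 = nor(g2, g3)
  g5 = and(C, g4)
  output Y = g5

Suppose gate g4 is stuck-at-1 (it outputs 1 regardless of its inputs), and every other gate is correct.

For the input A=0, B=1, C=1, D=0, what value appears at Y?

1

Propagate with g4 forced: g1=1, g2=1, g3=1, g4=1 [stuck-at-1], g5=1.
So Y = 1. (Without the fault it would be 0.)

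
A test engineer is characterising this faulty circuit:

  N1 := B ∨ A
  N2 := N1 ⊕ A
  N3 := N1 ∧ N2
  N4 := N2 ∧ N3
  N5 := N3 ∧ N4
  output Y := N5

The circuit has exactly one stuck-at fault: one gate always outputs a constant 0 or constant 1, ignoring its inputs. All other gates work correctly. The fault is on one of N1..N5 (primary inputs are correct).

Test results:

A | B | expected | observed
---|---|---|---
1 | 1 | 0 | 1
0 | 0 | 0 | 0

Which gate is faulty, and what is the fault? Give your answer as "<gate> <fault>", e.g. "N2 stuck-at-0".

Fault-free values for test 1 (A=1, B=1): N1=1, N2=0, N3=0, N4=0, N5=0, giving Y=0. Observed 1.
Test 1: faults giving observed 1 are {N2 stuck-at-1, N5 stuck-at-1}.
Test 2 (A=0, B=0): fault-free N1=0, N2=0, N3=0, N4=0, N5=0 → 0; observed 0. Eliminates N5 stuck-at-1.
Only N2 stuck-at-1 is consistent with every test.

N2 stuck-at-1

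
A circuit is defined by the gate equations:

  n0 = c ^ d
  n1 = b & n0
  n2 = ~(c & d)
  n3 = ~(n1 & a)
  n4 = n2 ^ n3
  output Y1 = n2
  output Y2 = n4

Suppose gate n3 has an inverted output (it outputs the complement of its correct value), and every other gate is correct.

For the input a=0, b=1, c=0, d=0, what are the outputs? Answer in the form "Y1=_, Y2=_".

Propagate with n3 forced: n0=0, n1=0, n2=1, n3=0 [inverted output], n4=1.
So the outputs are Y1=1, Y2=1. (Without the fault they would be Y1=1, Y2=0.)

Y1=1, Y2=1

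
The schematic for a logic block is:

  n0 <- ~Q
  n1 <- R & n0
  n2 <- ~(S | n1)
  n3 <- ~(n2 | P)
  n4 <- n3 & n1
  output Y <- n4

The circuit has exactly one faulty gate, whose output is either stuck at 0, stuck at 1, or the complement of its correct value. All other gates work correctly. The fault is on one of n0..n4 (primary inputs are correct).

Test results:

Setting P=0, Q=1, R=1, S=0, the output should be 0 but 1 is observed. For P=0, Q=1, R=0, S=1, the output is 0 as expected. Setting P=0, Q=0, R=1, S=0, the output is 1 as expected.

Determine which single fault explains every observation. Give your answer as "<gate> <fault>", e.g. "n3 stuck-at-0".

n0 stuck-at-1

Fault-free values for test 1 (P=0, Q=1, R=1, S=0): n0=0, n1=0, n2=1, n3=0, n4=0, giving Y=0. Observed 1.
Test 1: faults giving observed 1 are {n0 stuck-at-1, n0 inverted output, n1 stuck-at-1, n1 inverted output, n4 stuck-at-1, n4 inverted output}.
Test 2 (P=0, Q=1, R=0, S=1): fault-free n0=0, n1=0, n2=0, n3=1, n4=0 → 0; observed 0. Eliminates n1 stuck-at-1, n1 inverted output, n4 stuck-at-1, n4 inverted output.
Test 3 (P=0, Q=0, R=1, S=0): fault-free n0=1, n1=1, n2=0, n3=1, n4=1 → 1; observed 1. Eliminates n0 inverted output.
Only n0 stuck-at-1 is consistent with every test.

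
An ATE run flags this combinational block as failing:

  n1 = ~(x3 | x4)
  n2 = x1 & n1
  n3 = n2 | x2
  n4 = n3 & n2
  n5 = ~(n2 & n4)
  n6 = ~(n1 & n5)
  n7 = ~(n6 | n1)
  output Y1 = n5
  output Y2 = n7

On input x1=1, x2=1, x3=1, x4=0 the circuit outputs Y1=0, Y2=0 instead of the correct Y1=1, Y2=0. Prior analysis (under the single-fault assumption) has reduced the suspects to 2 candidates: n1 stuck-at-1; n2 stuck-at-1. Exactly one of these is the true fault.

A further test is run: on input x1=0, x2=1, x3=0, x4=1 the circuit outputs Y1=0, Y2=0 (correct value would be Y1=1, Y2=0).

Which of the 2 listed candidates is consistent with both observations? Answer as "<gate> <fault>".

n2 stuck-at-1

Evaluate each candidate on input x1=0, x2=1, x3=0, x4=1:
  n1 stuck-at-1: n1=1 [stuck-at-1], n2=0, n3=1, n4=0, n5=1, n6=0, n7=0 → Y1=1, Y2=0 — eliminated
  n2 stuck-at-1: n1=0, n2=1 [stuck-at-1], n3=1, n4=1, n5=0, n6=1, n7=0 → Y1=0, Y2=0 — matches
Only n2 stuck-at-1 reproduces the observed Y1=0, Y2=0.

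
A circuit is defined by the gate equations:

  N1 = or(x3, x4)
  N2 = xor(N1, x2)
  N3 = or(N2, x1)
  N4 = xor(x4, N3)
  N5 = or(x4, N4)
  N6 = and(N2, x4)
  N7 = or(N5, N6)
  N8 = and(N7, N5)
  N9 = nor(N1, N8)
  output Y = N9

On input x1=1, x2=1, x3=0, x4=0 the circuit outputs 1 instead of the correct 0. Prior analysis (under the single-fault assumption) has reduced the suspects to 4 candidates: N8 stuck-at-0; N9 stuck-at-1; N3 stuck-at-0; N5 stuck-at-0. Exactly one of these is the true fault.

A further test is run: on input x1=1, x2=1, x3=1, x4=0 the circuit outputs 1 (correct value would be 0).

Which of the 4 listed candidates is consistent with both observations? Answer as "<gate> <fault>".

Evaluate each candidate on input x1=1, x2=1, x3=1, x4=0:
  N8 stuck-at-0: N1=1, N2=0, N3=1, N4=1, N5=1, N6=0, N7=1, N8=0 [stuck-at-0], N9=0 → 0 — eliminated
  N9 stuck-at-1: N1=1, N2=0, N3=1, N4=1, N5=1, N6=0, N7=1, N8=1, N9=1 [stuck-at-1] → 1 — matches
  N3 stuck-at-0: N1=1, N2=0, N3=0 [stuck-at-0], N4=0, N5=0, N6=0, N7=0, N8=0, N9=0 → 0 — eliminated
  N5 stuck-at-0: N1=1, N2=0, N3=1, N4=1, N5=0 [stuck-at-0], N6=0, N7=0, N8=0, N9=0 → 0 — eliminated
Only N9 stuck-at-1 reproduces the observed 1.

N9 stuck-at-1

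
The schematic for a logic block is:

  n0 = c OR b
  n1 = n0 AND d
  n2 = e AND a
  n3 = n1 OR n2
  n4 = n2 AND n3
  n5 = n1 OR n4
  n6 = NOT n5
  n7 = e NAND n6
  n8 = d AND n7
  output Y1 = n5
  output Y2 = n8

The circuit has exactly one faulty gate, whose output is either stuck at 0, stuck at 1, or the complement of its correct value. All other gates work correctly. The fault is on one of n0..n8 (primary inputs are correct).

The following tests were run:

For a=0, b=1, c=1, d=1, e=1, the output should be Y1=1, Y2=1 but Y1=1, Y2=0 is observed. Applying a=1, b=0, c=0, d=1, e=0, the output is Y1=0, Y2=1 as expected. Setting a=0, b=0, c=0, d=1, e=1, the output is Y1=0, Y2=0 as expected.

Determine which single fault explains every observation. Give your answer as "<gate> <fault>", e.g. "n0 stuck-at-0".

n6 stuck-at-1

Fault-free values for test 1 (a=0, b=1, c=1, d=1, e=1): n0=1, n1=1, n2=0, n3=1, n4=0, n5=1, n6=0, n7=1, n8=1, giving Y1=1, Y2=1. Observed Y1=1, Y2=0.
Test 1: faults giving observed Y1=1, Y2=0 are {n6 stuck-at-1, n6 inverted output, n7 stuck-at-0, n7 inverted output, n8 stuck-at-0, n8 inverted output}.
Test 2 (a=1, b=0, c=0, d=1, e=0): fault-free n0=0, n1=0, n2=0, n3=0, n4=0, n5=0, n6=1, n7=1, n8=1 → Y1=0, Y2=1; observed Y1=0, Y2=1. Eliminates n7 stuck-at-0, n7 inverted output, n8 stuck-at-0, n8 inverted output.
Test 3 (a=0, b=0, c=0, d=1, e=1): fault-free n0=0, n1=0, n2=0, n3=0, n4=0, n5=0, n6=1, n7=0, n8=0 → Y1=0, Y2=0; observed Y1=0, Y2=0. Eliminates n6 inverted output.
Only n6 stuck-at-1 is consistent with every test.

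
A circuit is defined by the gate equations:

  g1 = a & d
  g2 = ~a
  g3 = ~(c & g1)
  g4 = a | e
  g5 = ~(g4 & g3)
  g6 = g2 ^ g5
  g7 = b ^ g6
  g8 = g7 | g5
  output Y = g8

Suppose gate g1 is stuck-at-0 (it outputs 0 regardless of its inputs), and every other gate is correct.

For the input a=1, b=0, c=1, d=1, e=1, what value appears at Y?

Propagate with g1 forced: g1=0 [stuck-at-0], g2=0, g3=1, g4=1, g5=0, g6=0, g7=0, g8=0.
So Y = 0. (Without the fault it would be 1.)

0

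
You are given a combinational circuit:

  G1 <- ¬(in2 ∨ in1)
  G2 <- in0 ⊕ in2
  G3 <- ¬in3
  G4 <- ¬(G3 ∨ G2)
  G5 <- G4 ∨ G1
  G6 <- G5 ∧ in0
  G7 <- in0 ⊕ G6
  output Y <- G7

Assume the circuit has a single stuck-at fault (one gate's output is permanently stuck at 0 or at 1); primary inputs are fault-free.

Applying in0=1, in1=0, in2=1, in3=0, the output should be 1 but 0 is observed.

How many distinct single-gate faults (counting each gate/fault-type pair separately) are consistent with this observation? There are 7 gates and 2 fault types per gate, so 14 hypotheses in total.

Fault-free: G1=0, G2=0, G3=1, G4=0, G5=0, G6=0, G7=1 → 1. Observed 0.
  G1 stuck-at-0: output 1 ✗
  G1 stuck-at-1: output 0 ✓
  G2 stuck-at-0: output 1 ✗
  G2 stuck-at-1: output 1 ✗
  G3 stuck-at-0: output 0 ✓
  G3 stuck-at-1: output 1 ✗
  G4 stuck-at-0: output 1 ✗
  G4 stuck-at-1: output 0 ✓
  G5 stuck-at-0: output 1 ✗
  G5 stuck-at-1: output 0 ✓
  G6 stuck-at-0: output 1 ✗
  G6 stuck-at-1: output 0 ✓
  G7 stuck-at-0: output 0 ✓
  G7 stuck-at-1: output 1 ✗
Consistent faults: {G1 stuck-at-1, G3 stuck-at-0, G4 stuck-at-1, G5 stuck-at-1, G6 stuck-at-1, G7 stuck-at-0} — 6 in all.

6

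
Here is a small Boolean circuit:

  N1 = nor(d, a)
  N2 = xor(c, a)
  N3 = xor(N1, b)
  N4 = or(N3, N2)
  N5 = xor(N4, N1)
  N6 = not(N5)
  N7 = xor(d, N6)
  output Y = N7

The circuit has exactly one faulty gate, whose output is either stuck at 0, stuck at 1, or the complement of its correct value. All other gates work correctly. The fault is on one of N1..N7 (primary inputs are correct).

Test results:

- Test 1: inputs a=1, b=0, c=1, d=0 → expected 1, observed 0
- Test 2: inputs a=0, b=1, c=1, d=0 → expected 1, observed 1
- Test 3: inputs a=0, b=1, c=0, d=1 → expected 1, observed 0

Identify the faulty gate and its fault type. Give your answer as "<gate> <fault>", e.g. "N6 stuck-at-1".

N3 inverted output

Fault-free values for test 1 (a=1, b=0, c=1, d=0): N1=0, N2=0, N3=0, N4=0, N5=0, N6=1, N7=1, giving Y=1. Observed 0.
Test 1: faults giving observed 0 are {N2 stuck-at-1, N2 inverted output, N3 stuck-at-1, N3 inverted output, N4 stuck-at-1, N4 inverted output, N5 stuck-at-1, N5 inverted output, N6 stuck-at-0, N6 inverted output, N7 stuck-at-0, N7 inverted output}.
Test 2 (a=0, b=1, c=1, d=0): fault-free N1=1, N2=1, N3=0, N4=1, N5=0, N6=1, N7=1 → 1; observed 1. Eliminates N2 inverted output, N4 inverted output, N5 stuck-at-1, N5 inverted output, N6 stuck-at-0, N6 inverted output, N7 stuck-at-0, N7 inverted output.
Test 3 (a=0, b=1, c=0, d=1): fault-free N1=0, N2=0, N3=1, N4=1, N5=1, N6=0, N7=1 → 1; observed 0. Eliminates N2 stuck-at-1, N3 stuck-at-1, N4 stuck-at-1.
Only N3 inverted output is consistent with every test.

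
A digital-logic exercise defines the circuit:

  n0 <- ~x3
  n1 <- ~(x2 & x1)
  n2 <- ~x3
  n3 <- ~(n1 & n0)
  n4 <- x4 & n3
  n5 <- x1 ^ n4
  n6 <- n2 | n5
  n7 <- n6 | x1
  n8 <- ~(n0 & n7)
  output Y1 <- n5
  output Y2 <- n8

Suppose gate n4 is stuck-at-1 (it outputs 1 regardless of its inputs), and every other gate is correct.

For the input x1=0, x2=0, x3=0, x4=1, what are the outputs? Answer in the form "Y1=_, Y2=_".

Propagate with n4 forced: n0=1, n1=1, n2=1, n3=0, n4=1 [stuck-at-1], n5=1, n6=1, n7=1, n8=0.
So the outputs are Y1=1, Y2=0. (Without the fault they would be Y1=0, Y2=0.)

Y1=1, Y2=0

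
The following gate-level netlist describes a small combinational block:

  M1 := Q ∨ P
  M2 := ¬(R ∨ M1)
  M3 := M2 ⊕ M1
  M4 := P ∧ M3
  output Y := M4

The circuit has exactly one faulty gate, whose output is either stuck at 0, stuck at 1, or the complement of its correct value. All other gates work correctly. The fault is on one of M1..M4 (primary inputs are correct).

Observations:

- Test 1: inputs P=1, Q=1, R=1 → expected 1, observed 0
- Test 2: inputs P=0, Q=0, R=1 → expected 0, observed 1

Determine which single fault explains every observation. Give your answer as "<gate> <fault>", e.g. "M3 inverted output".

M4 inverted output

Fault-free values for test 1 (P=1, Q=1, R=1): M1=1, M2=0, M3=1, M4=1, giving Y=1. Observed 0.
Test 1: faults giving observed 0 are {M1 stuck-at-0, M1 inverted output, M2 stuck-at-1, M2 inverted output, M3 stuck-at-0, M3 inverted output, M4 stuck-at-0, M4 inverted output}.
Test 2 (P=0, Q=0, R=1): fault-free M1=0, M2=0, M3=0, M4=0 → 0; observed 1. Eliminates M1 stuck-at-0, M1 inverted output, M2 stuck-at-1, M2 inverted output, M3 stuck-at-0, M3 inverted output, M4 stuck-at-0.
Only M4 inverted output is consistent with every test.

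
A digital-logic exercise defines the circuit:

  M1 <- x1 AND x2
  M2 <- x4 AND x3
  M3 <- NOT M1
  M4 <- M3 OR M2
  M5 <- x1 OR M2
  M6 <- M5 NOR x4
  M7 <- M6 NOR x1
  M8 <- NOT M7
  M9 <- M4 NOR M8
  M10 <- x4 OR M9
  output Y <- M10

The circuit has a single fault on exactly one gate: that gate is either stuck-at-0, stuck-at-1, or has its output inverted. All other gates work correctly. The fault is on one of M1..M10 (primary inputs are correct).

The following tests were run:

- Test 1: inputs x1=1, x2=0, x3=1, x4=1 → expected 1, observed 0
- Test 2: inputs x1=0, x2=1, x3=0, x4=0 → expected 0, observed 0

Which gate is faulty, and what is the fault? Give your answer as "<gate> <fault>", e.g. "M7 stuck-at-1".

Fault-free values for test 1 (x1=1, x2=0, x3=1, x4=1): M1=0, M2=1, M3=1, M4=1, M5=1, M6=0, M7=0, M8=1, M9=0, M10=1, giving Y=1. Observed 0.
Test 1: faults giving observed 0 are {M10 stuck-at-0, M10 inverted output}.
Test 2 (x1=0, x2=1, x3=0, x4=0): fault-free M1=0, M2=0, M3=1, M4=1, M5=0, M6=1, M7=0, M8=1, M9=0, M10=0 → 0; observed 0. Eliminates M10 inverted output.
Only M10 stuck-at-0 is consistent with every test.

M10 stuck-at-0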